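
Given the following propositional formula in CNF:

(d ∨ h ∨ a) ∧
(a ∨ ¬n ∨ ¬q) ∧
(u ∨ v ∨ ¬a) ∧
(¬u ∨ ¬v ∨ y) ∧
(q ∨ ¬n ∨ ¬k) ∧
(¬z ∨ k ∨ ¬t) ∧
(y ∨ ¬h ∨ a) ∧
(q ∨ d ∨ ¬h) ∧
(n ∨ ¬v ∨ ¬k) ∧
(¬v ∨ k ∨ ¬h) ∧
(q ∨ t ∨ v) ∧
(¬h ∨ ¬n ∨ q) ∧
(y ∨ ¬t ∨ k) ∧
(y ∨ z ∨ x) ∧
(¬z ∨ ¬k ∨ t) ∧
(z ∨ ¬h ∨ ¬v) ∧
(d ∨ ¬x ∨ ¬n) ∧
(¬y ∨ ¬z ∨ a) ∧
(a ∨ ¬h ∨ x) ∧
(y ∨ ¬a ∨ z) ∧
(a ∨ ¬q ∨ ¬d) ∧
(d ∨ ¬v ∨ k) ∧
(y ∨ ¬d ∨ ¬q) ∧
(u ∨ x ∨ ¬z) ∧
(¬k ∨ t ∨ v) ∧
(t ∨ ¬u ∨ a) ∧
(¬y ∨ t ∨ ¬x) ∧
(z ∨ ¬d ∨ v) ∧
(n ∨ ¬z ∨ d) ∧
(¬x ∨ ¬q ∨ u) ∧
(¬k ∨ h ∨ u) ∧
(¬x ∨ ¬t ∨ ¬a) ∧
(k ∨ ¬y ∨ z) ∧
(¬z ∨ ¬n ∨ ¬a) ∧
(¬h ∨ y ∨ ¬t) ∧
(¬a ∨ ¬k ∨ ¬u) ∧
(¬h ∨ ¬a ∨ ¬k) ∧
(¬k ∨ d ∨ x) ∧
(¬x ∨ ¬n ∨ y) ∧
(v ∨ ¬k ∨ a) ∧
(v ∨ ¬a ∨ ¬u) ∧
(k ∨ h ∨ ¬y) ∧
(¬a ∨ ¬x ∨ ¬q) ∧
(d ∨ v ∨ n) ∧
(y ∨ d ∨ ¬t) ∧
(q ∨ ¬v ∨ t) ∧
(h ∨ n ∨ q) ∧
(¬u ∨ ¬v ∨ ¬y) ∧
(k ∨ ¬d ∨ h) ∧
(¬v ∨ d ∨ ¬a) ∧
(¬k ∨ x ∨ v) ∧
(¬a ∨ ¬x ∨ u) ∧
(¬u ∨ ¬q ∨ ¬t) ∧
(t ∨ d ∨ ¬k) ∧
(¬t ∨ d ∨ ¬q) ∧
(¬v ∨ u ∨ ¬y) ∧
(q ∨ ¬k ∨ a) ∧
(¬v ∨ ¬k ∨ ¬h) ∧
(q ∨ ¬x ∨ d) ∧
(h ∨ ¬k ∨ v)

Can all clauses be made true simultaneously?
No

No, the formula is not satisfiable.

No assignment of truth values to the variables can make all 60 clauses true simultaneously.

The formula is UNSAT (unsatisfiable).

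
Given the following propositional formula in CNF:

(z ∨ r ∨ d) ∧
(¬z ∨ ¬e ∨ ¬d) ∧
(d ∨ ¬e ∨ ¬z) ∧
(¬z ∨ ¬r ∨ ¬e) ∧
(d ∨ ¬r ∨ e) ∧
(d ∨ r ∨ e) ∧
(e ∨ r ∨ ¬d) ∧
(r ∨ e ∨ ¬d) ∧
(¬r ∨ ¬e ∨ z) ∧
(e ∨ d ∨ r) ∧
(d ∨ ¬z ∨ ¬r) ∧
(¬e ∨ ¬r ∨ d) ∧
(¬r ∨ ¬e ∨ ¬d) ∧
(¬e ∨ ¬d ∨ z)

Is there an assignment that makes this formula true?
Yes

Yes, the formula is satisfiable.

One satisfying assignment is: r=True, d=True, e=False, z=False

Verification: With this assignment, all 14 clauses evaluate to true.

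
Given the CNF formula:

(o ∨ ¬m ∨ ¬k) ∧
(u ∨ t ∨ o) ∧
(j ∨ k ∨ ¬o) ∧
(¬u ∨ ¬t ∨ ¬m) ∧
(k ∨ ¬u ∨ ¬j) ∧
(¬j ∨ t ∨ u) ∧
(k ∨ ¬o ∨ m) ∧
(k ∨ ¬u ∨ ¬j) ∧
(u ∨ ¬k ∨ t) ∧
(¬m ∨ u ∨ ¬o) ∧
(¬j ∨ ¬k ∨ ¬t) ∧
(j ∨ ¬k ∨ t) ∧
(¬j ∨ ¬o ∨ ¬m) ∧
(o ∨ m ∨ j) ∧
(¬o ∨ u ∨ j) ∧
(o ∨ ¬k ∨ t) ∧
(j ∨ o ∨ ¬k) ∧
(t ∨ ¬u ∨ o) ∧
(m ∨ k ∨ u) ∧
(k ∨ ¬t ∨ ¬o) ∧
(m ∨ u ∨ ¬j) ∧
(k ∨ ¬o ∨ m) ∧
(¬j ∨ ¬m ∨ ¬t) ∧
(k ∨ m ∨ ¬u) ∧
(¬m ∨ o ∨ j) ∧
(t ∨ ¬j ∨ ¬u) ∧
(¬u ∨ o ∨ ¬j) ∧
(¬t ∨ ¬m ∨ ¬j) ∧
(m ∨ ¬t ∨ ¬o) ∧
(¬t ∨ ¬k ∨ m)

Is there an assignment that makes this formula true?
No

No, the formula is not satisfiable.

No assignment of truth values to the variables can make all 30 clauses true simultaneously.

The formula is UNSAT (unsatisfiable).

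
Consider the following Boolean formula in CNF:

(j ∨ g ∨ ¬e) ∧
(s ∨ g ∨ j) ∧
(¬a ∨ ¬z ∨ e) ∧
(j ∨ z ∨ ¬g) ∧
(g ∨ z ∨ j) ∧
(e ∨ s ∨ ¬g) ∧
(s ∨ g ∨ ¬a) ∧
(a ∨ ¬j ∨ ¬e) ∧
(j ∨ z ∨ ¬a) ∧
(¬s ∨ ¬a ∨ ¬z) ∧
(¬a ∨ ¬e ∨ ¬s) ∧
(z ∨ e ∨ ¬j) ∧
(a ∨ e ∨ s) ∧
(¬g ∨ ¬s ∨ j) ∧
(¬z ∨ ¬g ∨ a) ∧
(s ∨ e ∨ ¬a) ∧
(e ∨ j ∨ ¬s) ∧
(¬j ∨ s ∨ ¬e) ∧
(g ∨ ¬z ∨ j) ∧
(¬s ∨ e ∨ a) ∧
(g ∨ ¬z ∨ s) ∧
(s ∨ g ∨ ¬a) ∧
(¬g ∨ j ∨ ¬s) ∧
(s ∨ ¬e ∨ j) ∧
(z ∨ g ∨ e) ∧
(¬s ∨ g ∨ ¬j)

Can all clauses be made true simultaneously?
No

No, the formula is not satisfiable.

No assignment of truth values to the variables can make all 26 clauses true simultaneously.

The formula is UNSAT (unsatisfiable).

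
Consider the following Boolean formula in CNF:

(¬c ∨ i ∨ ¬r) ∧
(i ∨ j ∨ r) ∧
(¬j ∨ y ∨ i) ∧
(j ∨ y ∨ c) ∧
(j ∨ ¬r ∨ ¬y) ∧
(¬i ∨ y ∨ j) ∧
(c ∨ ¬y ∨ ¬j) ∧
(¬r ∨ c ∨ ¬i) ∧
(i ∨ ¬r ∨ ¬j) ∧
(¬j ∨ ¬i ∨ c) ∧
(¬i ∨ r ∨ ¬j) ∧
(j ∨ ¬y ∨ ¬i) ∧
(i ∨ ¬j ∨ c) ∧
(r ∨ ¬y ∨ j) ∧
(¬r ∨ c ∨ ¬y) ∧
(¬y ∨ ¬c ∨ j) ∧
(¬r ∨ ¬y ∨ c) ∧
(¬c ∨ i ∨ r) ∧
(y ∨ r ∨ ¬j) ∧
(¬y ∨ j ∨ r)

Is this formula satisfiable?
Yes

Yes, the formula is satisfiable.

One satisfying assignment is: j=True, r=True, i=True, y=True, c=True

Verification: With this assignment, all 20 clauses evaluate to true.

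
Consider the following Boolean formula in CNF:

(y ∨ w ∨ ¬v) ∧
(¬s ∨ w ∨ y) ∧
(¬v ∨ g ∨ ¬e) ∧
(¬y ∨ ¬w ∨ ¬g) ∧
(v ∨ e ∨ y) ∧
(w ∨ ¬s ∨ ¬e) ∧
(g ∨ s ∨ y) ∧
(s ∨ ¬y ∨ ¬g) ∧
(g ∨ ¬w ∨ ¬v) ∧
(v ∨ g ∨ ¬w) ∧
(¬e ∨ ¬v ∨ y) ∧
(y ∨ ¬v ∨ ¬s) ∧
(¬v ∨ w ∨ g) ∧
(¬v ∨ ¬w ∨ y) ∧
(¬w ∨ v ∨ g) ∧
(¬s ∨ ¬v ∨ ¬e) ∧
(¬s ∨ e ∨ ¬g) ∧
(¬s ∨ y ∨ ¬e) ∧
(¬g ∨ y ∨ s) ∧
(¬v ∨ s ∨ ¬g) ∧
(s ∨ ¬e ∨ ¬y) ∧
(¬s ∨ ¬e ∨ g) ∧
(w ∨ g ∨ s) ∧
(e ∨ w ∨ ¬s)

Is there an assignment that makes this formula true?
No

No, the formula is not satisfiable.

No assignment of truth values to the variables can make all 24 clauses true simultaneously.

The formula is UNSAT (unsatisfiable).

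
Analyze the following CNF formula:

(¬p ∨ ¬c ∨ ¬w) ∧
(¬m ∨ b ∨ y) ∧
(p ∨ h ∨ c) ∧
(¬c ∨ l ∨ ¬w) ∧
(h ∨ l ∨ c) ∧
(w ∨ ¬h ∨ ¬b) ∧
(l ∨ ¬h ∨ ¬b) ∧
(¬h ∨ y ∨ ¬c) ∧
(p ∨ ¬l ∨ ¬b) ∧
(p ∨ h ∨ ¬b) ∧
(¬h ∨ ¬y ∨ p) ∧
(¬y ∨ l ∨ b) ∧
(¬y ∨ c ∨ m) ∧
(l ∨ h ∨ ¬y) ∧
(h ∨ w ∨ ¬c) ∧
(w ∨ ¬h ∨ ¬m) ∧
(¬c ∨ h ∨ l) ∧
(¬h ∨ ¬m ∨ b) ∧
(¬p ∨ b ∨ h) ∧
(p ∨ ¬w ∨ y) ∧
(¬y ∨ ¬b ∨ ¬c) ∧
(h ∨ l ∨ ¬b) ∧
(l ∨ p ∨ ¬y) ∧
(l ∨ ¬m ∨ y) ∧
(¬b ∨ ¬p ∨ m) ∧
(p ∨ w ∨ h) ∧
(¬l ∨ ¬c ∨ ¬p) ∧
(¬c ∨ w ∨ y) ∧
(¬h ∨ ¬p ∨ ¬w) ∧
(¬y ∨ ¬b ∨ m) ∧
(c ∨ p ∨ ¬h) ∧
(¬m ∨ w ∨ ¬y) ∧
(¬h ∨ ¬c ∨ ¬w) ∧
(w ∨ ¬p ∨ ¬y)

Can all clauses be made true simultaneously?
Yes

Yes, the formula is satisfiable.

One satisfying assignment is: m=False, w=False, b=False, h=True, l=False, y=False, c=False, p=True

Verification: With this assignment, all 34 clauses evaluate to true.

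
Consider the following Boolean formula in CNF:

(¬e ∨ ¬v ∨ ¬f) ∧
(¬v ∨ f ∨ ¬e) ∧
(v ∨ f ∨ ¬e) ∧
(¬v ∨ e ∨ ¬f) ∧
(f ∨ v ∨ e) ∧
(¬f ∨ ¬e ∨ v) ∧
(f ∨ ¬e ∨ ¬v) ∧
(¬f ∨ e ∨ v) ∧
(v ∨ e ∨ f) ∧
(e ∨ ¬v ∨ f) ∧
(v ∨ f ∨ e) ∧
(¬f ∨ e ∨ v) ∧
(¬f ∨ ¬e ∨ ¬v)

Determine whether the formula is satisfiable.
No

No, the formula is not satisfiable.

No assignment of truth values to the variables can make all 13 clauses true simultaneously.

The formula is UNSAT (unsatisfiable).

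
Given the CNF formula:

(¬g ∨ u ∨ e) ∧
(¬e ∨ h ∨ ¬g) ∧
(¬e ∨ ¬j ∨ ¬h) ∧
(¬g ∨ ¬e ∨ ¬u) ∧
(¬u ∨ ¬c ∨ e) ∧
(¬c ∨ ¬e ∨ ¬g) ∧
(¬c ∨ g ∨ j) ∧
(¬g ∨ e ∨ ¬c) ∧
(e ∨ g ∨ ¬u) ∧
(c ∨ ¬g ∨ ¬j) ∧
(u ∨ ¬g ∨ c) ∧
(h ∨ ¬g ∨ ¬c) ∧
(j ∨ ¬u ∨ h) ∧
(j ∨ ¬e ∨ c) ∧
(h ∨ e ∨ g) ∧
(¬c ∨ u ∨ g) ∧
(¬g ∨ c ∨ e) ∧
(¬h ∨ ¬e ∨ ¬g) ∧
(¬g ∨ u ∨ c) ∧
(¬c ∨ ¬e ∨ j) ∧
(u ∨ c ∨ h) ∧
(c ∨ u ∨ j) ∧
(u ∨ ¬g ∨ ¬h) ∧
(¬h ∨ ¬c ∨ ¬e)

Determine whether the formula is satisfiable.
Yes

Yes, the formula is satisfiable.

One satisfying assignment is: j=True, g=False, h=False, u=True, e=True, c=True

Verification: With this assignment, all 24 clauses evaluate to true.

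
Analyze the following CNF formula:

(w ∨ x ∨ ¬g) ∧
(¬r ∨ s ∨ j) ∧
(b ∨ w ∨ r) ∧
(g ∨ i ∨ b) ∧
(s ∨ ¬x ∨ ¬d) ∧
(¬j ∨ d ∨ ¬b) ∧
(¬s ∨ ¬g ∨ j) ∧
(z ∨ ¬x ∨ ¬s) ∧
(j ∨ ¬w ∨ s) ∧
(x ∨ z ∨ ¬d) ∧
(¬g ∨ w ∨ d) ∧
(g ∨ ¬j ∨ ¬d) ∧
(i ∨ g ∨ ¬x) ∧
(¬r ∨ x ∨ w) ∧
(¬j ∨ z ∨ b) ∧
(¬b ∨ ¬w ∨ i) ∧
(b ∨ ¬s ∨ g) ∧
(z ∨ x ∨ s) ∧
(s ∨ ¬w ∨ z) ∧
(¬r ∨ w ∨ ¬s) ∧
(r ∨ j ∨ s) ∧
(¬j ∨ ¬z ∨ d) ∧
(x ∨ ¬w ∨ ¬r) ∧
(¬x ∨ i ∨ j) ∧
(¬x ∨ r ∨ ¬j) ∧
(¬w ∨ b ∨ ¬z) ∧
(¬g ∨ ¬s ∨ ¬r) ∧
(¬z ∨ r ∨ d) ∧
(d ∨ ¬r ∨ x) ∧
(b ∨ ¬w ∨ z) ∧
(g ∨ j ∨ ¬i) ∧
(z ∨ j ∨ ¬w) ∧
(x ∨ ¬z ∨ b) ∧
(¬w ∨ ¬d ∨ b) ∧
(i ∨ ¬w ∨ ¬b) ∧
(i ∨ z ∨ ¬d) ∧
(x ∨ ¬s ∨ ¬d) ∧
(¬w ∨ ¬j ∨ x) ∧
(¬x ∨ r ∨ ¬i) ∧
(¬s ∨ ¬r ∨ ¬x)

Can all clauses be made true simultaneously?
Yes

Yes, the formula is satisfiable.

One satisfying assignment is: b=True, s=True, w=False, z=False, x=False, r=False, j=False, d=False, g=False, i=False

Verification: With this assignment, all 40 clauses evaluate to true.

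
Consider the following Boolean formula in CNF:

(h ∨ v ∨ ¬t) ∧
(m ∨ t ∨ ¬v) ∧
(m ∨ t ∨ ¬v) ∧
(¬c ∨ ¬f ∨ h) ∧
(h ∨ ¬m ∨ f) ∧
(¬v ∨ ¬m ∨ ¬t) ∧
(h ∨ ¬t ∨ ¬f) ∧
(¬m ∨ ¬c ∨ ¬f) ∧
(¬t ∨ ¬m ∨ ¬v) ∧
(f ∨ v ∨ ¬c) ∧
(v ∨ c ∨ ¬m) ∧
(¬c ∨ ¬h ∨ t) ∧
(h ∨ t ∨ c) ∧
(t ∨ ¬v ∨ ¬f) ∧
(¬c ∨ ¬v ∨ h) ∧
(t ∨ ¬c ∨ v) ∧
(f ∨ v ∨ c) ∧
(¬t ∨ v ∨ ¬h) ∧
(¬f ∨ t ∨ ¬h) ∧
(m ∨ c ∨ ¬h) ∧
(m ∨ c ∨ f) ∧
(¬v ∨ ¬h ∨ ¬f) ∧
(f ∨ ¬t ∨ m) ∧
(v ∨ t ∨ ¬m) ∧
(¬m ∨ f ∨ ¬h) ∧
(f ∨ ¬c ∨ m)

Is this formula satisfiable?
No

No, the formula is not satisfiable.

No assignment of truth values to the variables can make all 26 clauses true simultaneously.

The formula is UNSAT (unsatisfiable).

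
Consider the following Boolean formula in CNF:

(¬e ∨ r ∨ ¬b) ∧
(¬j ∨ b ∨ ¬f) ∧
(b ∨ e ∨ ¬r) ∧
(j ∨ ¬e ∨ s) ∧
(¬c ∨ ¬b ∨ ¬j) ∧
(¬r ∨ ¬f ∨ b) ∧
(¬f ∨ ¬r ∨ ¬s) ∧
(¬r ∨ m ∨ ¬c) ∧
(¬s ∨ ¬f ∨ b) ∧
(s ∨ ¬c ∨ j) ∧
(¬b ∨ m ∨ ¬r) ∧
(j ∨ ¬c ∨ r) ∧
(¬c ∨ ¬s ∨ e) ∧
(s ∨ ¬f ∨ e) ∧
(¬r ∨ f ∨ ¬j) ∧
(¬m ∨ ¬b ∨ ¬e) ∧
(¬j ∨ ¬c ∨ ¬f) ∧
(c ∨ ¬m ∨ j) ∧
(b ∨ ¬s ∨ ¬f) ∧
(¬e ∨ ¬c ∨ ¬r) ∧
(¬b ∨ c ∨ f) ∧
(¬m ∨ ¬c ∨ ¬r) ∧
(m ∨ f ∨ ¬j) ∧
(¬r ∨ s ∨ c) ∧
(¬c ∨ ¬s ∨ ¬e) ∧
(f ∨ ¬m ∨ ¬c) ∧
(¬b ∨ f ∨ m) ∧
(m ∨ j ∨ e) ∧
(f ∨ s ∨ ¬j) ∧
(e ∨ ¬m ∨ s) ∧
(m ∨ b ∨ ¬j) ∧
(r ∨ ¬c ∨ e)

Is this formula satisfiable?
Yes

Yes, the formula is satisfiable.

One satisfying assignment is: c=False, r=False, b=False, e=True, j=False, m=False, f=False, s=True

Verification: With this assignment, all 32 clauses evaluate to true.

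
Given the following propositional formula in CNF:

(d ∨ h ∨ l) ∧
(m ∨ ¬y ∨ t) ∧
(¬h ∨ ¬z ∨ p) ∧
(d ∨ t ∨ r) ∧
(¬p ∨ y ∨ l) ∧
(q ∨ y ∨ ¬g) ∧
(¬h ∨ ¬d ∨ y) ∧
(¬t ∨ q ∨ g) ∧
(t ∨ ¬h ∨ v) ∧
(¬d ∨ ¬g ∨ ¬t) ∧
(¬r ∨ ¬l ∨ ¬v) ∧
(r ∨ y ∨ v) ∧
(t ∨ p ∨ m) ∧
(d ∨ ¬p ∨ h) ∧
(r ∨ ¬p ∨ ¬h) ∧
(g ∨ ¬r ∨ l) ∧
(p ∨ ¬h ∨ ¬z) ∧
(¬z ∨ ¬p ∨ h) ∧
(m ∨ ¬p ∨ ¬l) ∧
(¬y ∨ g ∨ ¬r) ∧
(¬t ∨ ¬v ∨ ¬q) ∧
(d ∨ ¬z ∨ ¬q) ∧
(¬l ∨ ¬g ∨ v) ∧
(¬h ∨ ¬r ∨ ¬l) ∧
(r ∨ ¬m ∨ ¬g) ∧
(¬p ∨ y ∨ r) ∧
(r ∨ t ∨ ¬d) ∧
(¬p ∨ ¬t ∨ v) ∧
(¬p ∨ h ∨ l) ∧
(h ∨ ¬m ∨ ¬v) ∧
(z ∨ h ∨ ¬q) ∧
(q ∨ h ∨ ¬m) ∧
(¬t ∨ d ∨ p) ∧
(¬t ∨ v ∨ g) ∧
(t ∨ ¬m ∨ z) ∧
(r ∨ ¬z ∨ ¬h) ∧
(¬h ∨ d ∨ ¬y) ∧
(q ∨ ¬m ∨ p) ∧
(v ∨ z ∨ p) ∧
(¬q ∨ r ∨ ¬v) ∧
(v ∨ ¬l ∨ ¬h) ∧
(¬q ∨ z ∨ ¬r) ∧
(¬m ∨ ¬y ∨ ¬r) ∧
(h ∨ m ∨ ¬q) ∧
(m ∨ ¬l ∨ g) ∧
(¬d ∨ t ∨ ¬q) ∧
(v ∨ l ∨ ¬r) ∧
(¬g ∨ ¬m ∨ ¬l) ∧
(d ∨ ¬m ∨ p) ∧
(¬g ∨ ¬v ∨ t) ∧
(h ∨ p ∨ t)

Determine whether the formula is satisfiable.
No

No, the formula is not satisfiable.

No assignment of truth values to the variables can make all 51 clauses true simultaneously.

The formula is UNSAT (unsatisfiable).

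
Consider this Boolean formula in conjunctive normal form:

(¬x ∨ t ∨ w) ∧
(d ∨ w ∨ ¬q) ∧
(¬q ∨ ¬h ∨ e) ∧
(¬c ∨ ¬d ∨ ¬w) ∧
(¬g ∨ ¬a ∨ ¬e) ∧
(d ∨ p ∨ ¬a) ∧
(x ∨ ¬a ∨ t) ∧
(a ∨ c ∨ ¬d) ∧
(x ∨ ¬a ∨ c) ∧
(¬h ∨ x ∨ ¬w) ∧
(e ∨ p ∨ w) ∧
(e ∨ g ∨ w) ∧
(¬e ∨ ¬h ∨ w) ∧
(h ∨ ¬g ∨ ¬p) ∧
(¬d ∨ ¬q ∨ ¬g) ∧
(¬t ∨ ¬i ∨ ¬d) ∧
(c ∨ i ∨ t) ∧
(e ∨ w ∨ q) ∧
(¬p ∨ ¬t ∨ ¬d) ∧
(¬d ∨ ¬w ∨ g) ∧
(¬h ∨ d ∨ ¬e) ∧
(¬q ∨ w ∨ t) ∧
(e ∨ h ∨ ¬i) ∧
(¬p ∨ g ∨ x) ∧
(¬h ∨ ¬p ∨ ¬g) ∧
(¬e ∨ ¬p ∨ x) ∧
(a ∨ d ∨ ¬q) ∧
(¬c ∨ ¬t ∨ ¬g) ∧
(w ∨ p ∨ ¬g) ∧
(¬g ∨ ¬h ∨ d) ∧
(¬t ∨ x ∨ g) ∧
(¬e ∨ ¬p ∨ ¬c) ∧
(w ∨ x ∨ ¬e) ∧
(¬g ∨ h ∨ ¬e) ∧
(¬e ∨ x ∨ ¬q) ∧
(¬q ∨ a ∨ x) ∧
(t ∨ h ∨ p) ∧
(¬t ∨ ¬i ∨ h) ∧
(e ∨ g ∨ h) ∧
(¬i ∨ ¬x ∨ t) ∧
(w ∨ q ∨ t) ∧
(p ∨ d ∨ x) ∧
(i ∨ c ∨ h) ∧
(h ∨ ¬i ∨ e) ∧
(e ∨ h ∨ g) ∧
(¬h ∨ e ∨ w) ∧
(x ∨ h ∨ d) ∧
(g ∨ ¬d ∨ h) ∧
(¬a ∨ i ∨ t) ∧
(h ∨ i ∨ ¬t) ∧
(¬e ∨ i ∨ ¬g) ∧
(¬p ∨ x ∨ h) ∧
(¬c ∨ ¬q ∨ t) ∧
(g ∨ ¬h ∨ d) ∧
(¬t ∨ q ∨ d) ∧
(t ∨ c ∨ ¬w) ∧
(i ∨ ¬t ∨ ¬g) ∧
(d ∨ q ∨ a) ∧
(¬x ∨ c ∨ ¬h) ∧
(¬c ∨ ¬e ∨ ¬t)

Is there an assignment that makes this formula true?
No

No, the formula is not satisfiable.

No assignment of truth values to the variables can make all 60 clauses true simultaneously.

The formula is UNSAT (unsatisfiable).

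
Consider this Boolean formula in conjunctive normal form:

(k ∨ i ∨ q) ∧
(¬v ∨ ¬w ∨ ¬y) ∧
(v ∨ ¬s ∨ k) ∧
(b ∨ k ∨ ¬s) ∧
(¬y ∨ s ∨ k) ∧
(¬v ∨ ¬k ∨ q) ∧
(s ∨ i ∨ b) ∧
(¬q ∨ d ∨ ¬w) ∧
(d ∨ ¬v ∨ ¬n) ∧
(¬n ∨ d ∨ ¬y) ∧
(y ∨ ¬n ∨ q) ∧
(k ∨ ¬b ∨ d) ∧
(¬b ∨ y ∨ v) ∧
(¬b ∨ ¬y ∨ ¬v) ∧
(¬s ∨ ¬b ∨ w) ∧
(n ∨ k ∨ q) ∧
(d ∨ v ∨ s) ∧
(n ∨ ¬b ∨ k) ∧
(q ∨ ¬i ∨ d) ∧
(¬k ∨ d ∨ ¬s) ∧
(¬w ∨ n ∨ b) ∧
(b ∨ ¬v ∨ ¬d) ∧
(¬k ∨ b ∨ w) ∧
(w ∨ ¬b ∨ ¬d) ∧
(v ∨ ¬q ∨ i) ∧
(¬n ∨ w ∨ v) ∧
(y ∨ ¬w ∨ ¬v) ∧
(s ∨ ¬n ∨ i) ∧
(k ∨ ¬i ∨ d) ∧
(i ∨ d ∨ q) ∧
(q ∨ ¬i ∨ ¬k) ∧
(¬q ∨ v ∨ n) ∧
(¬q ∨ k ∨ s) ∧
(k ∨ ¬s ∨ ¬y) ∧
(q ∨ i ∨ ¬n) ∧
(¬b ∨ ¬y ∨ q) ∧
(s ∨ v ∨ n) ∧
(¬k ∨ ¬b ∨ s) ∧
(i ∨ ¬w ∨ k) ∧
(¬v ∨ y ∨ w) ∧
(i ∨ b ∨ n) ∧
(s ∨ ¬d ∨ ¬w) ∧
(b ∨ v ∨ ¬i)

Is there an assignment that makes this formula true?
Yes

Yes, the formula is satisfiable.

One satisfying assignment is: n=True, i=True, y=True, w=True, s=True, d=True, k=True, v=False, q=True, b=True

Verification: With this assignment, all 43 clauses evaluate to true.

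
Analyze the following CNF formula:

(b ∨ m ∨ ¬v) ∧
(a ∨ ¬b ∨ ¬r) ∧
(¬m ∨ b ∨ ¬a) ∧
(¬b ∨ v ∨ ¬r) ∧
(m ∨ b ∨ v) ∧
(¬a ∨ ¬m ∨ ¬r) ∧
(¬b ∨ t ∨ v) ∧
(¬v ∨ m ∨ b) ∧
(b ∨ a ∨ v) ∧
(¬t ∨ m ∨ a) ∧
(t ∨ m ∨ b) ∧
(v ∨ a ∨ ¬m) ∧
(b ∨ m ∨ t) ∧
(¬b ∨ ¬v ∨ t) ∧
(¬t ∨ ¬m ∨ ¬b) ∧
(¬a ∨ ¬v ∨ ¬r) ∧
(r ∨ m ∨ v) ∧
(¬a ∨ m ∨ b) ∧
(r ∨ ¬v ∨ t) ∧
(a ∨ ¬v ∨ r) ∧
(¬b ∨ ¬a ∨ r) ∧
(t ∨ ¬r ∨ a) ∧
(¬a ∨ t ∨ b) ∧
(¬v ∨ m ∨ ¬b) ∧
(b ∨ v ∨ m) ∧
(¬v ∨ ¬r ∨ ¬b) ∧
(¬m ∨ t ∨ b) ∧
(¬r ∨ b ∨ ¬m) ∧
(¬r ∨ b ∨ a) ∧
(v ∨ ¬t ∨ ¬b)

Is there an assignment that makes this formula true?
No

No, the formula is not satisfiable.

No assignment of truth values to the variables can make all 30 clauses true simultaneously.

The formula is UNSAT (unsatisfiable).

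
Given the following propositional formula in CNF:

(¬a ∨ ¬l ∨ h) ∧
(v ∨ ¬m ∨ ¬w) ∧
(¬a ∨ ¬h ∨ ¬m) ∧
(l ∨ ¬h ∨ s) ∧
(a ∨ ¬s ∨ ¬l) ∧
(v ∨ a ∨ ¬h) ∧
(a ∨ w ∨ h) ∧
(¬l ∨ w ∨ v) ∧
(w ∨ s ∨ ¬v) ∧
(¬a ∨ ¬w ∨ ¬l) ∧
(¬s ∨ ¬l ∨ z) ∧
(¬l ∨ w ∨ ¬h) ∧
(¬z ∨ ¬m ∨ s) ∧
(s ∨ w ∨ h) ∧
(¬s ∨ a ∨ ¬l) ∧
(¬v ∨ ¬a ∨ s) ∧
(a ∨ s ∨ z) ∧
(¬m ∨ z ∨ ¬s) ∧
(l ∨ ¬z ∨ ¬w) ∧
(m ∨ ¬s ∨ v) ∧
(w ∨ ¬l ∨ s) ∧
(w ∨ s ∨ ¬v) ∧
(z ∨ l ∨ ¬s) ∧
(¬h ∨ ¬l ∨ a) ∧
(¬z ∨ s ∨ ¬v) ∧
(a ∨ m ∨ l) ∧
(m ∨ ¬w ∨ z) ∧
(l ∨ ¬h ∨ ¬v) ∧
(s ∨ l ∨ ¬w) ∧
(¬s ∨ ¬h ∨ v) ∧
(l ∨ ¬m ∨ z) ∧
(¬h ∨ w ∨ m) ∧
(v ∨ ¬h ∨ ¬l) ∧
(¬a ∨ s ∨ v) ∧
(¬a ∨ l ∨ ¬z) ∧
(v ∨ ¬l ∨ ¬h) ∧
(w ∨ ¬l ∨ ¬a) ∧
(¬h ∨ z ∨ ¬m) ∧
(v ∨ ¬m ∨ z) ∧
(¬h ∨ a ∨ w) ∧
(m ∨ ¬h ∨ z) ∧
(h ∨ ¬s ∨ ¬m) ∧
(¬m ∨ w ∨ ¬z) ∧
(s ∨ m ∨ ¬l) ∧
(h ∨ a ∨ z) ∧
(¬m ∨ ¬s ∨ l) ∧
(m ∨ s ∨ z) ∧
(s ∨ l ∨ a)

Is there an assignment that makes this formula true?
No

No, the formula is not satisfiable.

No assignment of truth values to the variables can make all 48 clauses true simultaneously.

The formula is UNSAT (unsatisfiable).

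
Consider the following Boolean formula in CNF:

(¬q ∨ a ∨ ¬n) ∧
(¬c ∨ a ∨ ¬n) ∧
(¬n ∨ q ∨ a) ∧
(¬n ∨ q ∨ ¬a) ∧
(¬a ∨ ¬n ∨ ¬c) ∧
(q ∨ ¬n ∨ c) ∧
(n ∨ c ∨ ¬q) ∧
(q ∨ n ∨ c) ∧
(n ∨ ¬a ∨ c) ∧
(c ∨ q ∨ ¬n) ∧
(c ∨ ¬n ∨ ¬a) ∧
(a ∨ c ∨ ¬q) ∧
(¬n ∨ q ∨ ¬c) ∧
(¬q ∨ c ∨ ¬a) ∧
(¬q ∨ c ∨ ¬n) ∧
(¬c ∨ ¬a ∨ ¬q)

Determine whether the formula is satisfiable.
Yes

Yes, the formula is satisfiable.

One satisfying assignment is: n=False, a=False, q=True, c=True

Verification: With this assignment, all 16 clauses evaluate to true.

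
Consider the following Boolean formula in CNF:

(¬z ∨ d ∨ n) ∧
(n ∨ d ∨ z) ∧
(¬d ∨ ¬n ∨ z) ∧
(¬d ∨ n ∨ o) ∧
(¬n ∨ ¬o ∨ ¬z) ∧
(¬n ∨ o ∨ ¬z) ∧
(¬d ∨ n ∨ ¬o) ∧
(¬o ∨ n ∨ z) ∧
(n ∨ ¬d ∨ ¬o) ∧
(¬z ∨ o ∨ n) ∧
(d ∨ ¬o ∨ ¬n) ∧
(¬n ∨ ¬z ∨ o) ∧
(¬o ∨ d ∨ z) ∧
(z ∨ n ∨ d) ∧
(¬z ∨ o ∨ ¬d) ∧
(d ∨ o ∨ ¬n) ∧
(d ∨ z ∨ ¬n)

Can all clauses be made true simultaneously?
No

No, the formula is not satisfiable.

No assignment of truth values to the variables can make all 17 clauses true simultaneously.

The formula is UNSAT (unsatisfiable).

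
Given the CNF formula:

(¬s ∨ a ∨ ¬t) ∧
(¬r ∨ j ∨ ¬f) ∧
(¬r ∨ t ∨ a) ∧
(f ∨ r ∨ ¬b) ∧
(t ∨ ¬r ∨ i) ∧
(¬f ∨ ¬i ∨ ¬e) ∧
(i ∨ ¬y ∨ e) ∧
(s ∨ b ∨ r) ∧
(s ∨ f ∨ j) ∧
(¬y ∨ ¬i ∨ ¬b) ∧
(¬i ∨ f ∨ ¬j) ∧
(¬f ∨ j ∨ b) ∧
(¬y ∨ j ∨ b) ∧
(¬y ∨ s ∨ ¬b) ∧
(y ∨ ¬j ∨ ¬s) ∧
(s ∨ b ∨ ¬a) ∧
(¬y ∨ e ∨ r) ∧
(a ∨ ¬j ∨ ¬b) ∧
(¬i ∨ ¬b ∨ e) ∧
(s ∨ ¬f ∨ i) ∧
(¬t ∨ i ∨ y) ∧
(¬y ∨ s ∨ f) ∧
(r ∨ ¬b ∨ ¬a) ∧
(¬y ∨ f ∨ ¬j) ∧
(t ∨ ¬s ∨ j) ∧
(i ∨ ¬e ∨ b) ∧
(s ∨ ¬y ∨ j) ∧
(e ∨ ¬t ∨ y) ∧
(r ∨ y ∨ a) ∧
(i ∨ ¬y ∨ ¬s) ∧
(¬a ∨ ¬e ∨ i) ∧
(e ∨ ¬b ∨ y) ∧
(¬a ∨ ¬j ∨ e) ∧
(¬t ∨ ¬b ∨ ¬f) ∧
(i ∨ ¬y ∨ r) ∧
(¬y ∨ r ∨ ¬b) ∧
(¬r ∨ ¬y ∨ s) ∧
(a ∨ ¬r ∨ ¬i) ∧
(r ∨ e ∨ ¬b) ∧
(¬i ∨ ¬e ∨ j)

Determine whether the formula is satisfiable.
No

No, the formula is not satisfiable.

No assignment of truth values to the variables can make all 40 clauses true simultaneously.

The formula is UNSAT (unsatisfiable).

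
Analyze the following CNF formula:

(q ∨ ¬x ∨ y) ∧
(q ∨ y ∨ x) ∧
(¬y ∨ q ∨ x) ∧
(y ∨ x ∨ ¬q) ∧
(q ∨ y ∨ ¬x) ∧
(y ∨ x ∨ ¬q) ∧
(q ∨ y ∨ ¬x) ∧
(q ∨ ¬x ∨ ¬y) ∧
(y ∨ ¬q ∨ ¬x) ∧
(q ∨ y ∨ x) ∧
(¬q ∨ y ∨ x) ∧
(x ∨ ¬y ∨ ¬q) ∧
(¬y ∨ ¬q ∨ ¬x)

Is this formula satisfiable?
No

No, the formula is not satisfiable.

No assignment of truth values to the variables can make all 13 clauses true simultaneously.

The formula is UNSAT (unsatisfiable).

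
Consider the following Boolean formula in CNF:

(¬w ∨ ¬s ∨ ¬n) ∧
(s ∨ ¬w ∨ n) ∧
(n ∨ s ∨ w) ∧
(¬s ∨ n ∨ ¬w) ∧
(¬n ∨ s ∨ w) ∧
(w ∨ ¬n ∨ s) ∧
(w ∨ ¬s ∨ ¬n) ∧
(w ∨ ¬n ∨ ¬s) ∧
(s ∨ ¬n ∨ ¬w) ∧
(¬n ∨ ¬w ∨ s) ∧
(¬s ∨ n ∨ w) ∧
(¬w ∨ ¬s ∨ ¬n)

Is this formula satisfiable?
No

No, the formula is not satisfiable.

No assignment of truth values to the variables can make all 12 clauses true simultaneously.

The formula is UNSAT (unsatisfiable).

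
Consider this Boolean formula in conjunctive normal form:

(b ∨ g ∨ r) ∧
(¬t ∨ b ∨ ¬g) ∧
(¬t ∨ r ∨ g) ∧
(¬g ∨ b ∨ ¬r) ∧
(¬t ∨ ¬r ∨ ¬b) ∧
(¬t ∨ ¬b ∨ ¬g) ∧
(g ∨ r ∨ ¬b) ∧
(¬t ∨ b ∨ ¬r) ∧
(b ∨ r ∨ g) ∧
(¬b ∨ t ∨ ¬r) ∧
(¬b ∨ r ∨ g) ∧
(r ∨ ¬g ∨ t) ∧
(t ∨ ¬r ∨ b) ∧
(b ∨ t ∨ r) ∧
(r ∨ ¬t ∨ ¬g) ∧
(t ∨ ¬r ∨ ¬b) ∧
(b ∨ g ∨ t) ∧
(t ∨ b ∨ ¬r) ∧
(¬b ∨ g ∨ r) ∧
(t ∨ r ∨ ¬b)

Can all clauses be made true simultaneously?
No

No, the formula is not satisfiable.

No assignment of truth values to the variables can make all 20 clauses true simultaneously.

The formula is UNSAT (unsatisfiable).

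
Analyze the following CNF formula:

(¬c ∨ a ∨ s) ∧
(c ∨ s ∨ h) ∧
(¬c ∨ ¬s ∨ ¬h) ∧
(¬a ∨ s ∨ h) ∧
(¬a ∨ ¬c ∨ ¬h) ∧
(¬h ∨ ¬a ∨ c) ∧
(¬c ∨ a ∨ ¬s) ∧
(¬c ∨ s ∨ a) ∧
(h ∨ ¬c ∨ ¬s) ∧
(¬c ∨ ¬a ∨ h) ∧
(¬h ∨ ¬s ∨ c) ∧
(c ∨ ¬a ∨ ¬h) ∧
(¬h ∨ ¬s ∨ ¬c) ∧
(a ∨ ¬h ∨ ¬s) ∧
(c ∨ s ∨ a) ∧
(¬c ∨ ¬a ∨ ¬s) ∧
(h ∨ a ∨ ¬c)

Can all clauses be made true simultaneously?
Yes

Yes, the formula is satisfiable.

One satisfying assignment is: s=True, a=False, h=False, c=False

Verification: With this assignment, all 17 clauses evaluate to true.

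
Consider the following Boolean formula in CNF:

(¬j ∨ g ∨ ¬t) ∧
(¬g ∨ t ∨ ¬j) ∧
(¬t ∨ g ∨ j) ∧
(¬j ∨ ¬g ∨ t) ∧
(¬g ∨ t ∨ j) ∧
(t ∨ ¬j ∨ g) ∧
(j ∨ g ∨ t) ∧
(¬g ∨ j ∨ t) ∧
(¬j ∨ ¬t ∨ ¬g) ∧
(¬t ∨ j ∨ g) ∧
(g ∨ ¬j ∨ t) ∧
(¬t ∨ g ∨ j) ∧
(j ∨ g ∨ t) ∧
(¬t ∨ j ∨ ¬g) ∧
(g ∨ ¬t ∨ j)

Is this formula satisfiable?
No

No, the formula is not satisfiable.

No assignment of truth values to the variables can make all 15 clauses true simultaneously.

The formula is UNSAT (unsatisfiable).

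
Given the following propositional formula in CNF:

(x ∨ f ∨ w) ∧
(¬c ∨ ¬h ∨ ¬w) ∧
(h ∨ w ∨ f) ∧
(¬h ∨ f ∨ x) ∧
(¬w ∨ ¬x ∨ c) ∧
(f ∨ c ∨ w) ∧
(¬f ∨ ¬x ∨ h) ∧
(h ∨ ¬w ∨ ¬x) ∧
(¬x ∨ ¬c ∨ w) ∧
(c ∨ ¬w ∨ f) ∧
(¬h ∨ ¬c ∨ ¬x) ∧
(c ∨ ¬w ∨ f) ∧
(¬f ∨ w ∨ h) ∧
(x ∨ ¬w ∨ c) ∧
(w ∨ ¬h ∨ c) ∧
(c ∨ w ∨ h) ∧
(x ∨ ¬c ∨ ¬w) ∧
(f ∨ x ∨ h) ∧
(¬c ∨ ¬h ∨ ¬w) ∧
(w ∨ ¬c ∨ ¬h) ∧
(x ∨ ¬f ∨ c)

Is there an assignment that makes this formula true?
No

No, the formula is not satisfiable.

No assignment of truth values to the variables can make all 21 clauses true simultaneously.

The formula is UNSAT (unsatisfiable).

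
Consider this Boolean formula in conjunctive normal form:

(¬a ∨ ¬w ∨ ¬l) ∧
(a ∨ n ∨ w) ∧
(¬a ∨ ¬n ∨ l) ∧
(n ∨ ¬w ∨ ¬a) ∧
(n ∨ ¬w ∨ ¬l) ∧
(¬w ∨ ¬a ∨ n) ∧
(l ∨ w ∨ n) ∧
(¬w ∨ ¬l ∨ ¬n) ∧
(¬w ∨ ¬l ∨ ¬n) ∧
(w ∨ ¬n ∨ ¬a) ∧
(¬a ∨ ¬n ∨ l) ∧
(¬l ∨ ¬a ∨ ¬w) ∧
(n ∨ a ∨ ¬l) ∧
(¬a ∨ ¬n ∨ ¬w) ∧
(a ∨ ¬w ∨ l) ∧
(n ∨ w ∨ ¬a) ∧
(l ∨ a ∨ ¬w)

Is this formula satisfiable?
Yes

Yes, the formula is satisfiable.

One satisfying assignment is: n=True, a=False, w=False, l=True

Verification: With this assignment, all 17 clauses evaluate to true.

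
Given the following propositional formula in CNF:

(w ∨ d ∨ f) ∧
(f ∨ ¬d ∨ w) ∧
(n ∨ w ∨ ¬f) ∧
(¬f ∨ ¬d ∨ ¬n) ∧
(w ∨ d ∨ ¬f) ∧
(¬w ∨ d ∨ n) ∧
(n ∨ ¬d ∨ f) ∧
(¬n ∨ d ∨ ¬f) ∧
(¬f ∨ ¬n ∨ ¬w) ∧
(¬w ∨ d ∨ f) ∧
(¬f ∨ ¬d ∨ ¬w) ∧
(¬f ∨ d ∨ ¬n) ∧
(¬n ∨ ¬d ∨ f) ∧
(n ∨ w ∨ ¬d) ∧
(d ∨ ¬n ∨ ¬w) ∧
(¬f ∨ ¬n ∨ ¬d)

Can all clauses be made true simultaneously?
No

No, the formula is not satisfiable.

No assignment of truth values to the variables can make all 16 clauses true simultaneously.

The formula is UNSAT (unsatisfiable).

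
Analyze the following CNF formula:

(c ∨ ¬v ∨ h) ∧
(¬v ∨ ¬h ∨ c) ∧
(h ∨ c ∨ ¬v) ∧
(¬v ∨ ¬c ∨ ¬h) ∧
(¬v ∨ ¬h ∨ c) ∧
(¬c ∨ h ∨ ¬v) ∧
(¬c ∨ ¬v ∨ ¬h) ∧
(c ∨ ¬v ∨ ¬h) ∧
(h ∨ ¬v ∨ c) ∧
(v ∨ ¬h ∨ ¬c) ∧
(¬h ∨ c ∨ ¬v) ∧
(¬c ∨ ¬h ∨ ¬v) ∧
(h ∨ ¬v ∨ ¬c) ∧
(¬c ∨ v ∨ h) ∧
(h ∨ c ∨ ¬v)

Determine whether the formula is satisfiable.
Yes

Yes, the formula is satisfiable.

One satisfying assignment is: v=False, h=False, c=False

Verification: With this assignment, all 15 clauses evaluate to true.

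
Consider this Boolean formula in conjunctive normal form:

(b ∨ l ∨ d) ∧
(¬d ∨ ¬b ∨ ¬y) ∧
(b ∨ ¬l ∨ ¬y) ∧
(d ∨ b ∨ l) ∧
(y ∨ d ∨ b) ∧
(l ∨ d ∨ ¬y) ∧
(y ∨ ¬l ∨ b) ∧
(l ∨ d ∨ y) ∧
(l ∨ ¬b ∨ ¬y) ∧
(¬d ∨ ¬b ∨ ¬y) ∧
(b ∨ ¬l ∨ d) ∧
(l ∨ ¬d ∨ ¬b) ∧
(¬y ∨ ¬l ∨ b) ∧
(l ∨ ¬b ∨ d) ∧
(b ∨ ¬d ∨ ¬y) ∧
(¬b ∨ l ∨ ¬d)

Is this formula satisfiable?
Yes

Yes, the formula is satisfiable.

One satisfying assignment is: y=False, b=True, l=True, d=False

Verification: With this assignment, all 16 clauses evaluate to true.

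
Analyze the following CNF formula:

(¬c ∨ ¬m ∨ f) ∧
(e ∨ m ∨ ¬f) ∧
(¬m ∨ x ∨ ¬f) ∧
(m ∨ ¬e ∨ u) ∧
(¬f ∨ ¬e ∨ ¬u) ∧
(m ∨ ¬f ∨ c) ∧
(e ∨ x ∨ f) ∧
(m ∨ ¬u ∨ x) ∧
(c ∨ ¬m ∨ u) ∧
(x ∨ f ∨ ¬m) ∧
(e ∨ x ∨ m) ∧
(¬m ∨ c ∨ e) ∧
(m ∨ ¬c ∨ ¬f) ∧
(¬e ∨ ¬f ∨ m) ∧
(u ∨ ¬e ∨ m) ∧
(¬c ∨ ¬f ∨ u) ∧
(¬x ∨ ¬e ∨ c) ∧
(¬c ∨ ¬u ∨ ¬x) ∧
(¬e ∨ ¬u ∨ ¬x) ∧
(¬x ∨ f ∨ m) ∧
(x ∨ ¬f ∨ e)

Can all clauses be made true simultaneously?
No

No, the formula is not satisfiable.

No assignment of truth values to the variables can make all 21 clauses true simultaneously.

The formula is UNSAT (unsatisfiable).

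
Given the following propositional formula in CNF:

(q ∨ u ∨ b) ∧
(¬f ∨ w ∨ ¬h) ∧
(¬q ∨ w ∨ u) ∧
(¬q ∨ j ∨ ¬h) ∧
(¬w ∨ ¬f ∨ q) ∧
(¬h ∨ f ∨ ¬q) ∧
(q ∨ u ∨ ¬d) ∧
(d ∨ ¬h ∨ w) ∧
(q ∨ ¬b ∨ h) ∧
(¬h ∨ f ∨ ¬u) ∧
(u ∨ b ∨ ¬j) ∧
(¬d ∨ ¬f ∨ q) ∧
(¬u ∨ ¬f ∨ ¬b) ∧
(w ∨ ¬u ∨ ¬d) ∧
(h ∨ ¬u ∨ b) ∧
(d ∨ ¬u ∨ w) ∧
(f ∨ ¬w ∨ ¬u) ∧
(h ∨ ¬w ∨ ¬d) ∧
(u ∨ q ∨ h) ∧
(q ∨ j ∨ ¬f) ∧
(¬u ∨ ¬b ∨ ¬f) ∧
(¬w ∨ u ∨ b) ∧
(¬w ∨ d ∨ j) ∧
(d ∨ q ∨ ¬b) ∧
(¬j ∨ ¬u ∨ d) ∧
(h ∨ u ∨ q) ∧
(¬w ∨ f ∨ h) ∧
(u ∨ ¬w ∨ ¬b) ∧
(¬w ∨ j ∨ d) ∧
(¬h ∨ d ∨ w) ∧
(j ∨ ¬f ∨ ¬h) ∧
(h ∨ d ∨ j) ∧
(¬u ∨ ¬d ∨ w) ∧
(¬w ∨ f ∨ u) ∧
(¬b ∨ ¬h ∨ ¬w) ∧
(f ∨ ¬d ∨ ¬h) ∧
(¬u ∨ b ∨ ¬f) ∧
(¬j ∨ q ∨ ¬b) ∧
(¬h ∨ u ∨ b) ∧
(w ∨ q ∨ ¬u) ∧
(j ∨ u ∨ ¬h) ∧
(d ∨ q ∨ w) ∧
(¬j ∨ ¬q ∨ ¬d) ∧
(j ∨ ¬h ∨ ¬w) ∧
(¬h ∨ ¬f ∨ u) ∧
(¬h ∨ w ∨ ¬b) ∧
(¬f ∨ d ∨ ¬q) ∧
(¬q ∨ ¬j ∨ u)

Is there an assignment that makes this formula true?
No

No, the formula is not satisfiable.

No assignment of truth values to the variables can make all 48 clauses true simultaneously.

The formula is UNSAT (unsatisfiable).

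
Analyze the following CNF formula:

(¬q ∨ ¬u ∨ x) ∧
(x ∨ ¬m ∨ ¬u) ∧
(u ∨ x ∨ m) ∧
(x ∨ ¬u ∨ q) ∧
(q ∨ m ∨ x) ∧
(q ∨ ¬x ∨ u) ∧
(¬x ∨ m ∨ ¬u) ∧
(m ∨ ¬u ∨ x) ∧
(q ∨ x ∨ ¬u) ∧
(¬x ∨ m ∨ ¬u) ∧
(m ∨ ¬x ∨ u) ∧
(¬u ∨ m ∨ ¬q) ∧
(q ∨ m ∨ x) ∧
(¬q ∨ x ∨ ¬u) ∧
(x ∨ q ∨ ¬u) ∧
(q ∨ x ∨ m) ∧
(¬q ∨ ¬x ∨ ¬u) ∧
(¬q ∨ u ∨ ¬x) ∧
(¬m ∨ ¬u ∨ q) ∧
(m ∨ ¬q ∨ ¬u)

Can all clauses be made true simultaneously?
Yes

Yes, the formula is satisfiable.

One satisfying assignment is: x=False, u=False, q=True, m=True

Verification: With this assignment, all 20 clauses evaluate to true.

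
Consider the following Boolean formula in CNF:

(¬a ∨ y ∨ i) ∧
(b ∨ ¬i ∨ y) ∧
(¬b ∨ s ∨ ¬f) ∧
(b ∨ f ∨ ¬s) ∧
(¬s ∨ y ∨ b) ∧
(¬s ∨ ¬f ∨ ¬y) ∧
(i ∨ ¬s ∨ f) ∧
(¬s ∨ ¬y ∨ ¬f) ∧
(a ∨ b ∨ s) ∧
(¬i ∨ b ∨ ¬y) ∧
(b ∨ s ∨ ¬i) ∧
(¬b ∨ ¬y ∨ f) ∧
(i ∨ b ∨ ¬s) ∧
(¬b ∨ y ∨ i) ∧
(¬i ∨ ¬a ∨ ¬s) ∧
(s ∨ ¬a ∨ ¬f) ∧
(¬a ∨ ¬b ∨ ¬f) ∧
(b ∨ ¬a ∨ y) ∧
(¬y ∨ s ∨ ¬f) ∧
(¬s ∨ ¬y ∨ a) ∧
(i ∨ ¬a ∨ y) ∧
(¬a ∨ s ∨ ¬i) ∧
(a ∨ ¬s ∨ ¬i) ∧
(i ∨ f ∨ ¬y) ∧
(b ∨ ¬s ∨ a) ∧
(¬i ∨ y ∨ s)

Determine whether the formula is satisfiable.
No

No, the formula is not satisfiable.

No assignment of truth values to the variables can make all 26 clauses true simultaneously.

The formula is UNSAT (unsatisfiable).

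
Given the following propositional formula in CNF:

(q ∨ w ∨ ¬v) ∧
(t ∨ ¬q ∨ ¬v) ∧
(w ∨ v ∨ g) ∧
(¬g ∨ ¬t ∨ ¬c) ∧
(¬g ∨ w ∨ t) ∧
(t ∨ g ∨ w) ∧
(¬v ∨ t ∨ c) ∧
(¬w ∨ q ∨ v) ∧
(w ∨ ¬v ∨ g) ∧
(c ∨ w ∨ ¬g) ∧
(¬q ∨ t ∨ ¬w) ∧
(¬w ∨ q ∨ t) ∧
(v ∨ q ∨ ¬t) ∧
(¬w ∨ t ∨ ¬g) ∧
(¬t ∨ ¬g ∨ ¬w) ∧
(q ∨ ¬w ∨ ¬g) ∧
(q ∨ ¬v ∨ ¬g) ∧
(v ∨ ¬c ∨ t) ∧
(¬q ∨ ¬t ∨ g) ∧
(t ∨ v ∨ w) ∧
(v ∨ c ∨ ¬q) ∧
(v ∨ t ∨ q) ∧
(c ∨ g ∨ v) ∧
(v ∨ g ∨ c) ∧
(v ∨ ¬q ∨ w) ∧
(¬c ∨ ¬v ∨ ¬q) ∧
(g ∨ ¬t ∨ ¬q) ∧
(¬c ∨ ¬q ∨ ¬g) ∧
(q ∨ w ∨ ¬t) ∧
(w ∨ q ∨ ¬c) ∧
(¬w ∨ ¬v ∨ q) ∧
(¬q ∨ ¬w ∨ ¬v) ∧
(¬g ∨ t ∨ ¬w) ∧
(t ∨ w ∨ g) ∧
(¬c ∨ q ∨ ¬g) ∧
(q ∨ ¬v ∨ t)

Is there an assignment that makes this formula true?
No

No, the formula is not satisfiable.

No assignment of truth values to the variables can make all 36 clauses true simultaneously.

The formula is UNSAT (unsatisfiable).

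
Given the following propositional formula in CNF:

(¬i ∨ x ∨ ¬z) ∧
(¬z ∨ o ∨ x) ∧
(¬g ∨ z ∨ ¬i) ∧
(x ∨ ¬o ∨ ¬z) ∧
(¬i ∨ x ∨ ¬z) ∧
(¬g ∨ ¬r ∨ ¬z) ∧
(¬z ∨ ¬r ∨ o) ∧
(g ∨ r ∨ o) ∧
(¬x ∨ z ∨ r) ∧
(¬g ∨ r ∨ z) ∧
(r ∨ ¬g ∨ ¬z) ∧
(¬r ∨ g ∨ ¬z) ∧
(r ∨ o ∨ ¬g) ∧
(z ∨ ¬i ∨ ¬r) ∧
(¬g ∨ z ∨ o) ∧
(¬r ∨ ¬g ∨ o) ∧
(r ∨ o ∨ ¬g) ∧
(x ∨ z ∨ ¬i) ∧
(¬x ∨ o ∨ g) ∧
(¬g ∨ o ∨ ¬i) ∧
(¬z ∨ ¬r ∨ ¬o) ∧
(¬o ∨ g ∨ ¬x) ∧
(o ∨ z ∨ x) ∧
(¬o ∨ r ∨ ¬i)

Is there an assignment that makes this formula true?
Yes

Yes, the formula is satisfiable.

One satisfying assignment is: x=False, z=False, r=False, o=True, g=False, i=False

Verification: With this assignment, all 24 clauses evaluate to true.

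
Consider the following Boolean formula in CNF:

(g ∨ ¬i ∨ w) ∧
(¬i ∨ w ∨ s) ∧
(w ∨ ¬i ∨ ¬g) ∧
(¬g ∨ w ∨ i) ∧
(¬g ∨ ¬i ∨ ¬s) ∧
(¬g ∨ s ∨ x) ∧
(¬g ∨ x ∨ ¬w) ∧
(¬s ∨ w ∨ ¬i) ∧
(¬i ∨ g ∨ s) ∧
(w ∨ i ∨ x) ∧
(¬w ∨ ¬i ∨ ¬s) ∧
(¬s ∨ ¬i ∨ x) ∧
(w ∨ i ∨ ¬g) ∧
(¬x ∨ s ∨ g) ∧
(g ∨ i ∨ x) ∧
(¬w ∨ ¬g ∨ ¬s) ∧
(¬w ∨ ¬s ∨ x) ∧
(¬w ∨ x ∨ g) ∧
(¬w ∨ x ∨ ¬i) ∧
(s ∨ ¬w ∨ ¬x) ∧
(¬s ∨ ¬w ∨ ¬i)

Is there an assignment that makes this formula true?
Yes

Yes, the formula is satisfiable.

One satisfying assignment is: s=True, w=False, g=False, x=True, i=False

Verification: With this assignment, all 21 clauses evaluate to true.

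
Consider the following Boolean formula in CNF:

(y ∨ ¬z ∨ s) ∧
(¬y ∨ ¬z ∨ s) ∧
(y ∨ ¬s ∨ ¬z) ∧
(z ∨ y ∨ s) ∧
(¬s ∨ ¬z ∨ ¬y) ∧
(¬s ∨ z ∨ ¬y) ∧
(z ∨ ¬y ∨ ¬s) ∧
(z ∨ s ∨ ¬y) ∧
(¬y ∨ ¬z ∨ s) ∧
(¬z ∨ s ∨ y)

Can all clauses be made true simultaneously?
Yes

Yes, the formula is satisfiable.

One satisfying assignment is: y=False, z=False, s=True

Verification: With this assignment, all 10 clauses evaluate to true.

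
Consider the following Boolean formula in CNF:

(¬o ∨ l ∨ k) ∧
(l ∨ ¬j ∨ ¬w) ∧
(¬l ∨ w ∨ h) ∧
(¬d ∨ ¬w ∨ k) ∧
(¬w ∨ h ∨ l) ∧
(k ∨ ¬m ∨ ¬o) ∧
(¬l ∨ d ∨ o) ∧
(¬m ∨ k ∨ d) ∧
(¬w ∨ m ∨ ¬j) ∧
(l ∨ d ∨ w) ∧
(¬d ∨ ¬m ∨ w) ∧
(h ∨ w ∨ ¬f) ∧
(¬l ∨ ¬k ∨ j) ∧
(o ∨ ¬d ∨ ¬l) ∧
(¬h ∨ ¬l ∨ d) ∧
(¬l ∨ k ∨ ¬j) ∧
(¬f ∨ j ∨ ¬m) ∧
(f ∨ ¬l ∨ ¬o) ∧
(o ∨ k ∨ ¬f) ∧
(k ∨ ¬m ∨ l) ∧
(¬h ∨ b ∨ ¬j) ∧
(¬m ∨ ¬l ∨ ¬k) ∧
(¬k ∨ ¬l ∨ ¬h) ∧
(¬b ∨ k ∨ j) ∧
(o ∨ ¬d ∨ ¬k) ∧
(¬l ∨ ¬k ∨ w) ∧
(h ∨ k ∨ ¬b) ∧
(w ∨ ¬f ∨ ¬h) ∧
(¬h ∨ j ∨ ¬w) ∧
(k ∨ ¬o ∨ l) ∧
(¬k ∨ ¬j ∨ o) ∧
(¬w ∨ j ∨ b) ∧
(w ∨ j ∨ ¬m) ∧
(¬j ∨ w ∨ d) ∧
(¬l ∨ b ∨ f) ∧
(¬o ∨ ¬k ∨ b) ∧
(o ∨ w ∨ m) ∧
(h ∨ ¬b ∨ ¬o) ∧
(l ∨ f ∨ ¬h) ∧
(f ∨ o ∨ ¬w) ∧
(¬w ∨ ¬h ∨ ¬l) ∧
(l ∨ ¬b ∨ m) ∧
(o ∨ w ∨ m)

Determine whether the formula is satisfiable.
No

No, the formula is not satisfiable.

No assignment of truth values to the variables can make all 43 clauses true simultaneously.

The formula is UNSAT (unsatisfiable).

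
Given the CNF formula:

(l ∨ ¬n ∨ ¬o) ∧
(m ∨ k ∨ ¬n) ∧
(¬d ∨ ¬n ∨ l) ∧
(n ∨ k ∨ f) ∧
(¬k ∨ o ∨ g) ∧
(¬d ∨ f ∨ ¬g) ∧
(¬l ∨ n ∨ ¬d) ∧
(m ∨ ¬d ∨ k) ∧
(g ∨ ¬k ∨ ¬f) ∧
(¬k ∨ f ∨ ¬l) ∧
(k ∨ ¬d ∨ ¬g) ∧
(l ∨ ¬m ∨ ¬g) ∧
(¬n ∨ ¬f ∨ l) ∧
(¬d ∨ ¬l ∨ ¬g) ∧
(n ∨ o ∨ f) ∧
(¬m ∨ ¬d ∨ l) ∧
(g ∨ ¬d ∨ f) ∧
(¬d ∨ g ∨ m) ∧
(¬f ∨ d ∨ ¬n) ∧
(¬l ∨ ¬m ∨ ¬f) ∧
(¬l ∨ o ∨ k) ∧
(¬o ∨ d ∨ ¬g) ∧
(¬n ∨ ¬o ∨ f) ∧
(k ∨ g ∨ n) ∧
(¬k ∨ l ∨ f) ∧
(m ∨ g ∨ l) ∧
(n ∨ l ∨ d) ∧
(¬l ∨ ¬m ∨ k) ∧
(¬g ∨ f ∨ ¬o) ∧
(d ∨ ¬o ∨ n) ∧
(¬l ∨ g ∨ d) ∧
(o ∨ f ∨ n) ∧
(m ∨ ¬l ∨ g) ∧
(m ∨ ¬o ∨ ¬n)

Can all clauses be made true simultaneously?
Yes

Yes, the formula is satisfiable.

One satisfying assignment is: o=False, k=False, d=False, l=False, m=True, f=False, n=True, g=False

Verification: With this assignment, all 34 clauses evaluate to true.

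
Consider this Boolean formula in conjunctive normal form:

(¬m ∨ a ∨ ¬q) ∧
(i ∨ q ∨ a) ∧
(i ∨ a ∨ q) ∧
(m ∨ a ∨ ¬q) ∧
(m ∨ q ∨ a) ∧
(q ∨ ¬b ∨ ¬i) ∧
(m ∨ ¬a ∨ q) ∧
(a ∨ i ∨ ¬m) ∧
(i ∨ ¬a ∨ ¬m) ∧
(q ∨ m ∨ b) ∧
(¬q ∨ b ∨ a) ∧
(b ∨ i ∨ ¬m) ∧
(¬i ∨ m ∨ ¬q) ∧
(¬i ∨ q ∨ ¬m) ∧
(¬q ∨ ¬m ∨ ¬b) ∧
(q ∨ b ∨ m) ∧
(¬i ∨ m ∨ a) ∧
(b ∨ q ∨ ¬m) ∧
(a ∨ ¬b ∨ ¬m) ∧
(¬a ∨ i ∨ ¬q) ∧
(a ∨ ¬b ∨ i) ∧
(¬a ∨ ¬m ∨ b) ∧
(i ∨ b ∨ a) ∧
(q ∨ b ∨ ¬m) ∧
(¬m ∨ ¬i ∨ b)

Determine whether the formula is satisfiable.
No

No, the formula is not satisfiable.

No assignment of truth values to the variables can make all 25 clauses true simultaneously.

The formula is UNSAT (unsatisfiable).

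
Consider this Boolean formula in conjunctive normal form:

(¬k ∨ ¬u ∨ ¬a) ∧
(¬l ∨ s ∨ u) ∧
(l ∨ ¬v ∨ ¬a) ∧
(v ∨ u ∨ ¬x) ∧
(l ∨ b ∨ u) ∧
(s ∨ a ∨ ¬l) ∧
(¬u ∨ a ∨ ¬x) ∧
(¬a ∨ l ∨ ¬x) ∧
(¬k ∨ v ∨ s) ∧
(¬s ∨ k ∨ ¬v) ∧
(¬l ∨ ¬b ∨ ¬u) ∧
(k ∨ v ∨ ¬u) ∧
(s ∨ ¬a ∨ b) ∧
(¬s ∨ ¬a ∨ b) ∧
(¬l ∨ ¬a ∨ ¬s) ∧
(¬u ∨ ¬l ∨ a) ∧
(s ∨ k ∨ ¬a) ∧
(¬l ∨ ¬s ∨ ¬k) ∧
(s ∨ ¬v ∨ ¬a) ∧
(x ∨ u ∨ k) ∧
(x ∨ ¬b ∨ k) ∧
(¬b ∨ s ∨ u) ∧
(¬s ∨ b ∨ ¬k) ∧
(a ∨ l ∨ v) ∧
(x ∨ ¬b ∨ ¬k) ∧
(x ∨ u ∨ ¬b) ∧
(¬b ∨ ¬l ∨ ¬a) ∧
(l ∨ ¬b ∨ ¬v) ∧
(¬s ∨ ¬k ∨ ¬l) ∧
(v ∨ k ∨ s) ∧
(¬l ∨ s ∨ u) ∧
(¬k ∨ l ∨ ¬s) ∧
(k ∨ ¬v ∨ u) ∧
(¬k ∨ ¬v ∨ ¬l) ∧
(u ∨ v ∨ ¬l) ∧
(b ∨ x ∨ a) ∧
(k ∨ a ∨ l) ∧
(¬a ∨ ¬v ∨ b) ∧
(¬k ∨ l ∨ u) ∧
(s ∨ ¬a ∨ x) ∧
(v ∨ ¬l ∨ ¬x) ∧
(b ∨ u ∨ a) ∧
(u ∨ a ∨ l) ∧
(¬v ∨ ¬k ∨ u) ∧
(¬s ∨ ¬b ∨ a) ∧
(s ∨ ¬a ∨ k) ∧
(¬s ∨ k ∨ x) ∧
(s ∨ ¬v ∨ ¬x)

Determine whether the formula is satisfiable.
No

No, the formula is not satisfiable.

No assignment of truth values to the variables can make all 48 clauses true simultaneously.

The formula is UNSAT (unsatisfiable).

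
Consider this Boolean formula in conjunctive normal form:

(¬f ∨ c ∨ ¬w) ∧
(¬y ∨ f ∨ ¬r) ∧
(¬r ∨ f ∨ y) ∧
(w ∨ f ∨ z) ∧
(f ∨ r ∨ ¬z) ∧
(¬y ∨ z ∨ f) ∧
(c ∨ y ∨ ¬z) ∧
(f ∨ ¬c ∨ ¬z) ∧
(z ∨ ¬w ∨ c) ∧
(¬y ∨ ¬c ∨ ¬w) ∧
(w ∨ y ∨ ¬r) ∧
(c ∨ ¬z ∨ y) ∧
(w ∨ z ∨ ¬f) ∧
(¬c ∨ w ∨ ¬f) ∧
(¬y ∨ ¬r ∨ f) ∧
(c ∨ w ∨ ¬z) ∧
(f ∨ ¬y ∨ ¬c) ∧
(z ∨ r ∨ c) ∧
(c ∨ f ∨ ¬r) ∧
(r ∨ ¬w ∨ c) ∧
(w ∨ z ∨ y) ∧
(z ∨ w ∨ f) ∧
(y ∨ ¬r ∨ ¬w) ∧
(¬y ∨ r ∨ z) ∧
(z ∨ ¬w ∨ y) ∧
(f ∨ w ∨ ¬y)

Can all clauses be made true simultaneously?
Yes

Yes, the formula is satisfiable.

One satisfying assignment is: f=True, r=False, z=True, c=True, y=False, w=True

Verification: With this assignment, all 26 clauses evaluate to true.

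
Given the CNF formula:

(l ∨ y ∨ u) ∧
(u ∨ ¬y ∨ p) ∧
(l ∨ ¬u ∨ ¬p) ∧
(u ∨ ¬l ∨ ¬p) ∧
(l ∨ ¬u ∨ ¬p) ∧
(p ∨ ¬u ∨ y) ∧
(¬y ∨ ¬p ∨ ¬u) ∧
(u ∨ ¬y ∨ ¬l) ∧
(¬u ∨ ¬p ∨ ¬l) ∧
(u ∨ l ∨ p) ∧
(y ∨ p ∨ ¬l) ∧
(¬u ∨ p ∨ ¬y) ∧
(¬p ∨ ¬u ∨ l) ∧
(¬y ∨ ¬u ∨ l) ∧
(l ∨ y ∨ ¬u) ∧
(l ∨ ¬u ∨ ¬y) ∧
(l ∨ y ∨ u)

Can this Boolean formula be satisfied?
Yes

Yes, the formula is satisfiable.

One satisfying assignment is: u=False, l=False, y=True, p=True

Verification: With this assignment, all 17 clauses evaluate to true.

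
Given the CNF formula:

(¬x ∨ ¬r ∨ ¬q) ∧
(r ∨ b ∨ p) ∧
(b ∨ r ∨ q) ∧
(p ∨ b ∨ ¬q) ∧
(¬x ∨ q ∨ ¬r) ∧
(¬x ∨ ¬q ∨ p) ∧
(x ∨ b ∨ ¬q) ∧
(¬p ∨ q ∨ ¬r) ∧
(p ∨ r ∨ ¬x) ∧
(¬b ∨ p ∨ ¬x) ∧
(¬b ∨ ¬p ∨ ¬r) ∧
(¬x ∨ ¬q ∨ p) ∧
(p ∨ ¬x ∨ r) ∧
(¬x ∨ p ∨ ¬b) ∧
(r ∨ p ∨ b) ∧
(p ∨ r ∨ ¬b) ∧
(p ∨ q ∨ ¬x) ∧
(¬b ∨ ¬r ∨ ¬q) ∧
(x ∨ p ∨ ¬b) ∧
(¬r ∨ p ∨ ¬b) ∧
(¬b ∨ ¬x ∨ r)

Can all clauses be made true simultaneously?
Yes

Yes, the formula is satisfiable.

One satisfying assignment is: p=False, b=False, q=False, r=True, x=False

Verification: With this assignment, all 21 clauses evaluate to true.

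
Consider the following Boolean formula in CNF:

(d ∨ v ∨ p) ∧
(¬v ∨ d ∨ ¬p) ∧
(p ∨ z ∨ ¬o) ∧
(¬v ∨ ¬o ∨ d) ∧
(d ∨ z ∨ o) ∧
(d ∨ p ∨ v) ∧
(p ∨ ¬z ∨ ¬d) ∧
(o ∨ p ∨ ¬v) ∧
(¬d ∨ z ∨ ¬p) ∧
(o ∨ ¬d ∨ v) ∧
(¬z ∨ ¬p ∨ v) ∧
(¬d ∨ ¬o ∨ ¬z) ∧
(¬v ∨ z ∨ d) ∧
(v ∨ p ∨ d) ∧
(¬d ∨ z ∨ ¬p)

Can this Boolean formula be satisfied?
Yes

Yes, the formula is satisfiable.

One satisfying assignment is: p=True, d=False, o=True, v=False, z=False

Verification: With this assignment, all 15 clauses evaluate to true.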